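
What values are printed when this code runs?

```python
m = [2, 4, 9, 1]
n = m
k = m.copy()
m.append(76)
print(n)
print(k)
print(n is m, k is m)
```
[2, 4, 9, 1, 76]
[2, 4, 9, 1]
True False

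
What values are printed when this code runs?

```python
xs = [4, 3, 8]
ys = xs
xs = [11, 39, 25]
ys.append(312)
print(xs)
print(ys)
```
[11, 39, 25]
[4, 3, 8, 312]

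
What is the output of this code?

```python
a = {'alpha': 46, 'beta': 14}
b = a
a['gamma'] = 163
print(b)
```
{'alpha': 46, 'beta': 14, 'gamma': 163}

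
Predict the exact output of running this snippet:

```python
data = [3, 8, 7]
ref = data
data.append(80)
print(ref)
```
[3, 8, 7, 80]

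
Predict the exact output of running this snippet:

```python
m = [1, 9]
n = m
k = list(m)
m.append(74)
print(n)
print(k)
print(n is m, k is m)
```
[1, 9, 74]
[1, 9]
True False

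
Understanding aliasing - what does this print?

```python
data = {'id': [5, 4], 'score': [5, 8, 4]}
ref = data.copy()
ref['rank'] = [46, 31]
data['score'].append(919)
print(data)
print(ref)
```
{'id': [5, 4], 'score': [5, 8, 4, 919]}
{'id': [5, 4], 'score': [5, 8, 4, 919], 'rank': [46, 31]}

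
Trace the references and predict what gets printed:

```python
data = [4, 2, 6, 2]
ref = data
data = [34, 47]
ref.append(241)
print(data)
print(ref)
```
[34, 47]
[4, 2, 6, 2, 241]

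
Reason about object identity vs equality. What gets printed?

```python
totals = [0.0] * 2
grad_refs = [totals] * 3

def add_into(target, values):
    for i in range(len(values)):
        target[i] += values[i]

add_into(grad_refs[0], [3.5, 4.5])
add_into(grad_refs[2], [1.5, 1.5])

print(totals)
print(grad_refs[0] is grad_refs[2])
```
[5.0, 6.0]
True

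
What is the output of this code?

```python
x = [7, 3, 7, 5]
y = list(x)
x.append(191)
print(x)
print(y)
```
[7, 3, 7, 5, 191]
[7, 3, 7, 5]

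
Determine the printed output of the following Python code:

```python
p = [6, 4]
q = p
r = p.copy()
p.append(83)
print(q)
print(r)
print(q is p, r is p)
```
[6, 4, 83]
[6, 4]
True False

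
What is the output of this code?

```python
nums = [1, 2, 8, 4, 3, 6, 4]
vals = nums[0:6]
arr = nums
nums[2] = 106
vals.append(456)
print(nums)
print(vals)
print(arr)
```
[1, 2, 106, 4, 3, 6, 4]
[1, 2, 8, 4, 3, 6, 456]
[1, 2, 106, 4, 3, 6, 4]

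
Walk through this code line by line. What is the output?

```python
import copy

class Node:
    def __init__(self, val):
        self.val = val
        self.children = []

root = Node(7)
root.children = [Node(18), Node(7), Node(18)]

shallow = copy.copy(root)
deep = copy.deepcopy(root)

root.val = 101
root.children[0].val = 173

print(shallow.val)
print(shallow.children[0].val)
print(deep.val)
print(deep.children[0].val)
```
7
173
7
18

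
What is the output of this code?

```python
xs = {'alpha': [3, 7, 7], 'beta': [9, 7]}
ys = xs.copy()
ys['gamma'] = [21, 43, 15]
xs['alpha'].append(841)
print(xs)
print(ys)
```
{'alpha': [3, 7, 7, 841], 'beta': [9, 7]}
{'alpha': [3, 7, 7, 841], 'beta': [9, 7], 'gamma': [21, 43, 15]}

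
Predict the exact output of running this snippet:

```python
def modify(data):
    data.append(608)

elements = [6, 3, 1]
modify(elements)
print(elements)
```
[6, 3, 1, 608]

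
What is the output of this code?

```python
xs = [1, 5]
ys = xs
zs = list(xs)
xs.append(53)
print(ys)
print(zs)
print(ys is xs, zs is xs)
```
[1, 5, 53]
[1, 5]
True False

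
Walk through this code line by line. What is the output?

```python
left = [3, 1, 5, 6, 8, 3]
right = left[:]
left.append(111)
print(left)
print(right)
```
[3, 1, 5, 6, 8, 3, 111]
[3, 1, 5, 6, 8, 3]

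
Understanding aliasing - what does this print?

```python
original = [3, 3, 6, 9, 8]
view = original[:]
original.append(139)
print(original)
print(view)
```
[3, 3, 6, 9, 8, 139]
[3, 3, 6, 9, 8]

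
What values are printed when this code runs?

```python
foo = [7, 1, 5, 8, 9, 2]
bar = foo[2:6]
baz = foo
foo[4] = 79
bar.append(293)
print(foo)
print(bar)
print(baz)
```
[7, 1, 5, 8, 79, 2]
[5, 8, 9, 2, 293]
[7, 1, 5, 8, 79, 2]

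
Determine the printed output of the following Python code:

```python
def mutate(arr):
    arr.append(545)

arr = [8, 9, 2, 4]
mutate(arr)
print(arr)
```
[8, 9, 2, 4, 545]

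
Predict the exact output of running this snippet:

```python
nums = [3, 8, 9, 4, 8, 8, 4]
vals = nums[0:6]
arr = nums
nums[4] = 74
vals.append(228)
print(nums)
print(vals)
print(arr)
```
[3, 8, 9, 4, 74, 8, 4]
[3, 8, 9, 4, 8, 8, 228]
[3, 8, 9, 4, 74, 8, 4]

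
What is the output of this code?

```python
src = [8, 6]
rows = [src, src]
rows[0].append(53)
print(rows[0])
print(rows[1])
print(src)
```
[8, 6, 53]
[8, 6, 53]
[8, 6, 53]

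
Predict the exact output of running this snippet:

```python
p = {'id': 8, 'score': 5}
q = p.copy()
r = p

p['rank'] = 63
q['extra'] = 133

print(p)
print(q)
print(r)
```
{'id': 8, 'score': 5, 'rank': 63}
{'id': 8, 'score': 5, 'extra': 133}
{'id': 8, 'score': 5, 'rank': 63}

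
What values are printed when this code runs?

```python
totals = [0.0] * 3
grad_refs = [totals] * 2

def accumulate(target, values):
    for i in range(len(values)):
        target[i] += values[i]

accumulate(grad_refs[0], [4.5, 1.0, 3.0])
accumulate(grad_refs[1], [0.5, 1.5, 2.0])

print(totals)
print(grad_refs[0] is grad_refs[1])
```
[5.0, 2.5, 5.0]
True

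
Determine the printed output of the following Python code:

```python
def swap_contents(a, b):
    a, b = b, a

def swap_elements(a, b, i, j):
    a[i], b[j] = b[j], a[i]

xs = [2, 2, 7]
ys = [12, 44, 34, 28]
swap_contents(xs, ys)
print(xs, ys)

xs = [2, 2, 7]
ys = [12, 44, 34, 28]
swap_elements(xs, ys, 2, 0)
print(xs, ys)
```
[2, 2, 7] [12, 44, 34, 28]
[2, 2, 12] [7, 44, 34, 28]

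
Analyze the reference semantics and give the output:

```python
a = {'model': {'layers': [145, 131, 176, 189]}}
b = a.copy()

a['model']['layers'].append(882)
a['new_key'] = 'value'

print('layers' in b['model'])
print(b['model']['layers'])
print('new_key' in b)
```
True
[145, 131, 176, 189, 882]
False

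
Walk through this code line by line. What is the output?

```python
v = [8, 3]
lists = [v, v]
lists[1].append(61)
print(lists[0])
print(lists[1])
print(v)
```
[8, 3, 61]
[8, 3, 61]
[8, 3, 61]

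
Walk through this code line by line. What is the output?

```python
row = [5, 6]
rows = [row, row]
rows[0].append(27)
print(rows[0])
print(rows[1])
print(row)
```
[5, 6, 27]
[5, 6, 27]
[5, 6, 27]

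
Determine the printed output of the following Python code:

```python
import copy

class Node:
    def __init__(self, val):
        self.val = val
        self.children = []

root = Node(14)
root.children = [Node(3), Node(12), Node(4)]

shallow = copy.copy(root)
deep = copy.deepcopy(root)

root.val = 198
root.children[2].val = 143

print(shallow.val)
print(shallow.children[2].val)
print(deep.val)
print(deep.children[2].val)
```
14
143
14
4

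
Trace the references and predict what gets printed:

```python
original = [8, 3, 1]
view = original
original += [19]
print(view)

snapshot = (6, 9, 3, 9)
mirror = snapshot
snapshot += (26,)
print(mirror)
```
[8, 3, 1, 19]
(6, 9, 3, 9)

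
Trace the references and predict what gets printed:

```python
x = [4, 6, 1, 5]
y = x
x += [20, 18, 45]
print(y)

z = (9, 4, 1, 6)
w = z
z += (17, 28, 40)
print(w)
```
[4, 6, 1, 5, 20, 18, 45]
(9, 4, 1, 6)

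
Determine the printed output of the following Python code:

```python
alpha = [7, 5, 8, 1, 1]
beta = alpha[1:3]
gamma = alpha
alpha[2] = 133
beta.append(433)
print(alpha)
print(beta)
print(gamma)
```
[7, 5, 133, 1, 1]
[5, 8, 433]
[7, 5, 133, 1, 1]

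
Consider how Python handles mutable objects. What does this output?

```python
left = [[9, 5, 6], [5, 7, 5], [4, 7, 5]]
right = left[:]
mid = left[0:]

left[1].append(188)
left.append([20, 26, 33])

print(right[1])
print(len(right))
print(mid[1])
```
[5, 7, 5, 188]
3
[5, 7, 5, 188]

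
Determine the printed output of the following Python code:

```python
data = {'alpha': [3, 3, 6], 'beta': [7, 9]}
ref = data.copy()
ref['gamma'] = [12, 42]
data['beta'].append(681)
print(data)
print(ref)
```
{'alpha': [3, 3, 6], 'beta': [7, 9, 681]}
{'alpha': [3, 3, 6], 'beta': [7, 9, 681], 'gamma': [12, 42]}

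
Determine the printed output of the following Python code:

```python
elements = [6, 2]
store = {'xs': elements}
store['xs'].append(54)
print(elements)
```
[6, 2, 54]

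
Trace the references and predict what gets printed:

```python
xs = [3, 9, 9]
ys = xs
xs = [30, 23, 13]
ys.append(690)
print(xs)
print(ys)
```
[30, 23, 13]
[3, 9, 9, 690]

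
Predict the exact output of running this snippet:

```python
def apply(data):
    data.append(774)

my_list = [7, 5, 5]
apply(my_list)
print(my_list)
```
[7, 5, 5, 774]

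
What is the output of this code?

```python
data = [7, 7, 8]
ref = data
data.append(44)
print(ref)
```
[7, 7, 8, 44]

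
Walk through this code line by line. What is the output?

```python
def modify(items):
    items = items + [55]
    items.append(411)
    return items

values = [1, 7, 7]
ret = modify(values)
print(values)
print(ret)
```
[1, 7, 7]
[1, 7, 7, 55, 411]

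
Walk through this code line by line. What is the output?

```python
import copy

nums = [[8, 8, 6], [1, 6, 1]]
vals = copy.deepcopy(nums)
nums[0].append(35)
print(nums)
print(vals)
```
[[8, 8, 6, 35], [1, 6, 1]]
[[8, 8, 6], [1, 6, 1]]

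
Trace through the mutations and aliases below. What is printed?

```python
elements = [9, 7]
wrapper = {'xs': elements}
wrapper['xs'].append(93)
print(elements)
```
[9, 7, 93]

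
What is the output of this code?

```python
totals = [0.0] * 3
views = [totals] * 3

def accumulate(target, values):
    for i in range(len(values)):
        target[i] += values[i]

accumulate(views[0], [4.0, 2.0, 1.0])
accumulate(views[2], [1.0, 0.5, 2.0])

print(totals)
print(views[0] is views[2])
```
[5.0, 2.5, 3.0]
True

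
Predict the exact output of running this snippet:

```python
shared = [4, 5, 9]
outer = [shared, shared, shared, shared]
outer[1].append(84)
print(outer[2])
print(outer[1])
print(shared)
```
[4, 5, 9, 84]
[4, 5, 9, 84]
[4, 5, 9, 84]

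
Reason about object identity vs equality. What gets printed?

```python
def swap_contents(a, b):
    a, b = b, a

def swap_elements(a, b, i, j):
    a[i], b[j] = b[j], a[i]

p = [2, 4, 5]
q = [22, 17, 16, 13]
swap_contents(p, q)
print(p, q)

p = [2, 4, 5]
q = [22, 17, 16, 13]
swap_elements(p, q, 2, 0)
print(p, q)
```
[2, 4, 5] [22, 17, 16, 13]
[2, 4, 22] [5, 17, 16, 13]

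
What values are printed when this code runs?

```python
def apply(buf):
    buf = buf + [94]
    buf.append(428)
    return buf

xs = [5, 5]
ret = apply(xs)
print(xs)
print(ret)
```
[5, 5]
[5, 5, 94, 428]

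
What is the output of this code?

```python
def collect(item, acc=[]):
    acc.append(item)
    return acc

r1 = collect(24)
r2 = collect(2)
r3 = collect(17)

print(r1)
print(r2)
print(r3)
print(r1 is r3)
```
[24, 2, 17]
[24, 2, 17]
[24, 2, 17]
True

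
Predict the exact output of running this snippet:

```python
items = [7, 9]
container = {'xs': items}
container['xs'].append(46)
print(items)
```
[7, 9, 46]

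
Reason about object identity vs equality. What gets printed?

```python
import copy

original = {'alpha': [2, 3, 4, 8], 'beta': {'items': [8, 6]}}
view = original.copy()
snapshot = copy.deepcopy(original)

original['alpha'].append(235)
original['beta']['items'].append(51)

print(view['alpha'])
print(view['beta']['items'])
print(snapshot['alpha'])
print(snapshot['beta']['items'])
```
[2, 3, 4, 8, 235]
[8, 6, 51]
[2, 3, 4, 8]
[8, 6]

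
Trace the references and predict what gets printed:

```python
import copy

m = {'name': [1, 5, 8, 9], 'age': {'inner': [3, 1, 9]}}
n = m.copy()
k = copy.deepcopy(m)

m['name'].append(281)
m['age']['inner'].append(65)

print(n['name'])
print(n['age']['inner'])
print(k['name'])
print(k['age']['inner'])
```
[1, 5, 8, 9, 281]
[3, 1, 9, 65]
[1, 5, 8, 9]
[3, 1, 9]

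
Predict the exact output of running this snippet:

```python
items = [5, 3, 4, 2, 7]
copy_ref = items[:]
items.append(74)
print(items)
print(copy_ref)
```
[5, 3, 4, 2, 7, 74]
[5, 3, 4, 2, 7]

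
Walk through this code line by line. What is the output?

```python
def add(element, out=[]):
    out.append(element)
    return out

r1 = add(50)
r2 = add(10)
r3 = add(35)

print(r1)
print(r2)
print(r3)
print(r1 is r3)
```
[50, 10, 35]
[50, 10, 35]
[50, 10, 35]
True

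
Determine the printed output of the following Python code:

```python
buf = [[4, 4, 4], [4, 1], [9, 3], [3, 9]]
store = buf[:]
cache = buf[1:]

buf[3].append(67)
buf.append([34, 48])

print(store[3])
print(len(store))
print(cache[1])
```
[3, 9, 67]
4
[9, 3]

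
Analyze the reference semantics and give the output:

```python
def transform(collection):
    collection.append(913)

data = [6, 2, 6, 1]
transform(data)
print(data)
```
[6, 2, 6, 1, 913]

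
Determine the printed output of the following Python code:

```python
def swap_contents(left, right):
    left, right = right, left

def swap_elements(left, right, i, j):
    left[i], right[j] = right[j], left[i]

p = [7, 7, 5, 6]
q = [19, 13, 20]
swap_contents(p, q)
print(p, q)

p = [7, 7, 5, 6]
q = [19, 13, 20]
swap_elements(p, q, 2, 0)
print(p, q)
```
[7, 7, 5, 6] [19, 13, 20]
[7, 7, 19, 6] [5, 13, 20]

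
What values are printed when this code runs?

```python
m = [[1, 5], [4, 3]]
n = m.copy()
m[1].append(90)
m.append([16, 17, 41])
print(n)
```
[[1, 5], [4, 3, 90]]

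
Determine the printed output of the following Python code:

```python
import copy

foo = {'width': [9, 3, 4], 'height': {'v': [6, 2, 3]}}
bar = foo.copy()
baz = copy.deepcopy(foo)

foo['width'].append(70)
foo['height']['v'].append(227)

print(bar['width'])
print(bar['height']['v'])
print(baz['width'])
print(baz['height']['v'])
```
[9, 3, 4, 70]
[6, 2, 3, 227]
[9, 3, 4]
[6, 2, 3]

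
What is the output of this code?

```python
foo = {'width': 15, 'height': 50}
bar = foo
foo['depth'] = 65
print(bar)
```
{'width': 15, 'height': 50, 'depth': 65}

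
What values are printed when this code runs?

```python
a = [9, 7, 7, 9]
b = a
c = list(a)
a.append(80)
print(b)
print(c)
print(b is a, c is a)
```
[9, 7, 7, 9, 80]
[9, 7, 7, 9]
True False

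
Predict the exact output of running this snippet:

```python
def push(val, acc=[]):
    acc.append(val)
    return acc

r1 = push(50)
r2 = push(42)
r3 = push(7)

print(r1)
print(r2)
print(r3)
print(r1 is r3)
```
[50, 42, 7]
[50, 42, 7]
[50, 42, 7]
True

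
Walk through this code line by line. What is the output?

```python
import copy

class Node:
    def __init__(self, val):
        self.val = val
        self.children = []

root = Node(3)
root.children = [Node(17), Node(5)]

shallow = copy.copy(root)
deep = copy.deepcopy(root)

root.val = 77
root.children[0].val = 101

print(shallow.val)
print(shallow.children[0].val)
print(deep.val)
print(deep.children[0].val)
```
3
101
3
17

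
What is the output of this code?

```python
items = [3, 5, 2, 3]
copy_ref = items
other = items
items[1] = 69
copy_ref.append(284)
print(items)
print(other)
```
[3, 69, 2, 3, 284]
[3, 69, 2, 3, 284]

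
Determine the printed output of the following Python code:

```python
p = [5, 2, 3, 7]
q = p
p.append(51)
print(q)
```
[5, 2, 3, 7, 51]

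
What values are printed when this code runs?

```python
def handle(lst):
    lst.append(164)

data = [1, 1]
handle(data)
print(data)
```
[1, 1, 164]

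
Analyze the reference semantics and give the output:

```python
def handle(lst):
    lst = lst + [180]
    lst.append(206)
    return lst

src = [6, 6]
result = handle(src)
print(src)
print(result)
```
[6, 6]
[6, 6, 180, 206]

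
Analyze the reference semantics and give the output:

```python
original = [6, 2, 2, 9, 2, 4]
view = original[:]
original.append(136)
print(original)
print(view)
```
[6, 2, 2, 9, 2, 4, 136]
[6, 2, 2, 9, 2, 4]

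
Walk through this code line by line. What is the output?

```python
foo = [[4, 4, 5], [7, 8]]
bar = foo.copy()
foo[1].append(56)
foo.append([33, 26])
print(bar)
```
[[4, 4, 5], [7, 8, 56]]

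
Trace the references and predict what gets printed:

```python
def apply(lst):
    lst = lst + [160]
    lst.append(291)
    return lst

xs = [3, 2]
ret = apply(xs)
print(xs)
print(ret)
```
[3, 2]
[3, 2, 160, 291]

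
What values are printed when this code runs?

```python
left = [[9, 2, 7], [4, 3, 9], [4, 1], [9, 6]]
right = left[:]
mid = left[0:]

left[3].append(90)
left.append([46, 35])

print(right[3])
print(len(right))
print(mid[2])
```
[9, 6, 90]
4
[4, 1]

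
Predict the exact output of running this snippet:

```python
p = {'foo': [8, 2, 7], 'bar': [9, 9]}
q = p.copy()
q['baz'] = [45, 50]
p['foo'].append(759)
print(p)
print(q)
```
{'foo': [8, 2, 7, 759], 'bar': [9, 9]}
{'foo': [8, 2, 7, 759], 'bar': [9, 9], 'baz': [45, 50]}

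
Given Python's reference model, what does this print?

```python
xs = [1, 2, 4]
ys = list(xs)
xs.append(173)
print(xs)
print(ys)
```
[1, 2, 4, 173]
[1, 2, 4]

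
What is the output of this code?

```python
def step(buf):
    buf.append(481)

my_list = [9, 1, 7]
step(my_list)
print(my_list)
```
[9, 1, 7, 481]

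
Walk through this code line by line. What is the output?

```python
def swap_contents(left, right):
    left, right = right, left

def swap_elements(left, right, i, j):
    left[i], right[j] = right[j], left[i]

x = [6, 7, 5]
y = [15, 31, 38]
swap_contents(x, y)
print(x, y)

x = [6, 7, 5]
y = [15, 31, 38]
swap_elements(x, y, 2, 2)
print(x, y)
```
[6, 7, 5] [15, 31, 38]
[6, 7, 38] [15, 31, 5]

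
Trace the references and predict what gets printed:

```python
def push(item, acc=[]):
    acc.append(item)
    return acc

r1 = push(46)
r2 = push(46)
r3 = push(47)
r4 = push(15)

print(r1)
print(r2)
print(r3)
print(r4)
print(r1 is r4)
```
[46, 46, 47, 15]
[46, 46, 47, 15]
[46, 46, 47, 15]
[46, 46, 47, 15]
True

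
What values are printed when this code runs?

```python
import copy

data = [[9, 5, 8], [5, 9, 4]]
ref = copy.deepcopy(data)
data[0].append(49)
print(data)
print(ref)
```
[[9, 5, 8, 49], [5, 9, 4]]
[[9, 5, 8], [5, 9, 4]]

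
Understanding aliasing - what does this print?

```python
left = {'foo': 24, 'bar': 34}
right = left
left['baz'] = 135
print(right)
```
{'foo': 24, 'bar': 34, 'baz': 135}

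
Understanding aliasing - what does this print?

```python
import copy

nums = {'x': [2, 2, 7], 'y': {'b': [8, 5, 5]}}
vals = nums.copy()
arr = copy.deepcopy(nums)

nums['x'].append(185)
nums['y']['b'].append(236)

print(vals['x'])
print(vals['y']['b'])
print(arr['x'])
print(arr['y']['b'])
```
[2, 2, 7, 185]
[8, 5, 5, 236]
[2, 2, 7]
[8, 5, 5]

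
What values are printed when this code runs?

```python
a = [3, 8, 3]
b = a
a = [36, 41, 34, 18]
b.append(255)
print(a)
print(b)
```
[36, 41, 34, 18]
[3, 8, 3, 255]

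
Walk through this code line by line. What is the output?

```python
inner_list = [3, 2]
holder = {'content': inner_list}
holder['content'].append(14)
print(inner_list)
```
[3, 2, 14]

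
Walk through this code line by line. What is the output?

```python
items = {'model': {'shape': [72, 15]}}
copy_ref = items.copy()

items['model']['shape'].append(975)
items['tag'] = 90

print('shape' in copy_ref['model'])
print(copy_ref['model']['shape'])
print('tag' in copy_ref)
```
True
[72, 15, 975]
False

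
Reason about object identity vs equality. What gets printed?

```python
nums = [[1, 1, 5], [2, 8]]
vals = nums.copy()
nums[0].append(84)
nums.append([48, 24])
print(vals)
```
[[1, 1, 5, 84], [2, 8]]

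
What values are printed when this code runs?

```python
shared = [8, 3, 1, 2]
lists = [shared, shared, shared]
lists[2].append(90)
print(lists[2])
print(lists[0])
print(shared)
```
[8, 3, 1, 2, 90]
[8, 3, 1, 2, 90]
[8, 3, 1, 2, 90]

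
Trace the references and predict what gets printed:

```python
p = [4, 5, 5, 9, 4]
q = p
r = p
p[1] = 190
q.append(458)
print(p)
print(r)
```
[4, 190, 5, 9, 4, 458]
[4, 190, 5, 9, 4, 458]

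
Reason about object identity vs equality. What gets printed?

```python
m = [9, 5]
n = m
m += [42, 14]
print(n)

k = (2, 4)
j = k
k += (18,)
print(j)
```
[9, 5, 42, 14]
(2, 4)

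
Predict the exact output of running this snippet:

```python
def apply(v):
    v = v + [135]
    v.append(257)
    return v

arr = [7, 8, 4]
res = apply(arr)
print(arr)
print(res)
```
[7, 8, 4]
[7, 8, 4, 135, 257]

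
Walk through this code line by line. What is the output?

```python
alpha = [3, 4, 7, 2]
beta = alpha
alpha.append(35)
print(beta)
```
[3, 4, 7, 2, 35]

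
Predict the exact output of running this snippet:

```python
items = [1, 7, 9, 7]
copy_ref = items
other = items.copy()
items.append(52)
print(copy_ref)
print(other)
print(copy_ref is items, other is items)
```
[1, 7, 9, 7, 52]
[1, 7, 9, 7]
True False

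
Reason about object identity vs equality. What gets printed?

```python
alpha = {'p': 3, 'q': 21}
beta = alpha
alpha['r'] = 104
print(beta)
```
{'p': 3, 'q': 21, 'r': 104}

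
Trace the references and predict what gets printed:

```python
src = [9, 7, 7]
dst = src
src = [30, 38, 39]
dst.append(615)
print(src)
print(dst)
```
[30, 38, 39]
[9, 7, 7, 615]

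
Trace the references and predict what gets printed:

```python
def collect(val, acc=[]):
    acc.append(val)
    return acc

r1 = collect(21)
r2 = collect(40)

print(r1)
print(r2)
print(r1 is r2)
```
[21, 40]
[21, 40]
True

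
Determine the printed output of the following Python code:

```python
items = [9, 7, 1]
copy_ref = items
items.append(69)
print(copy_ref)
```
[9, 7, 1, 69]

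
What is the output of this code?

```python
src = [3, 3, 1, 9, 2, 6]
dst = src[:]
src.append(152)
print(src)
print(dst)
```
[3, 3, 1, 9, 2, 6, 152]
[3, 3, 1, 9, 2, 6]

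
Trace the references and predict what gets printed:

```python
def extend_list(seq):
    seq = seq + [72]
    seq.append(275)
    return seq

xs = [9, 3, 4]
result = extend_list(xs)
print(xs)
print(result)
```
[9, 3, 4]
[9, 3, 4, 72, 275]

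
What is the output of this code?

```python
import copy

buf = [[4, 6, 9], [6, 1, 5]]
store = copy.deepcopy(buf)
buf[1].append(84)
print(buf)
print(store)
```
[[4, 6, 9], [6, 1, 5, 84]]
[[4, 6, 9], [6, 1, 5]]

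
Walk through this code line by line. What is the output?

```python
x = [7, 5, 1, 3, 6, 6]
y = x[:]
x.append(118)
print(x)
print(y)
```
[7, 5, 1, 3, 6, 6, 118]
[7, 5, 1, 3, 6, 6]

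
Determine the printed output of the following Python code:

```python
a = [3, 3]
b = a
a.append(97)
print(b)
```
[3, 3, 97]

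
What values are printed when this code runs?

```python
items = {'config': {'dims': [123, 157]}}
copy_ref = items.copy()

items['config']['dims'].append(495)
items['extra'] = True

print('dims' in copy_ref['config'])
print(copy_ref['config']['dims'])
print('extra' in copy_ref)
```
True
[123, 157, 495]
False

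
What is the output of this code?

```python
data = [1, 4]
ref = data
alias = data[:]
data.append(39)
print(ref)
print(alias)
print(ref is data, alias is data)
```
[1, 4, 39]
[1, 4]
True False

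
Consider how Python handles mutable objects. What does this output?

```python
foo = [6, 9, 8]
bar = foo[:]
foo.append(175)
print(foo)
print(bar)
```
[6, 9, 8, 175]
[6, 9, 8]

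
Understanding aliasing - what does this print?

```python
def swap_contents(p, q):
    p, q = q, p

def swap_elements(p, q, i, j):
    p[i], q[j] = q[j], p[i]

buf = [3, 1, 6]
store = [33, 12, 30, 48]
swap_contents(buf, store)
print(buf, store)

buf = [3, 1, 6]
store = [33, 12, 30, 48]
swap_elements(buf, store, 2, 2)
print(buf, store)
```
[3, 1, 6] [33, 12, 30, 48]
[3, 1, 30] [33, 12, 6, 48]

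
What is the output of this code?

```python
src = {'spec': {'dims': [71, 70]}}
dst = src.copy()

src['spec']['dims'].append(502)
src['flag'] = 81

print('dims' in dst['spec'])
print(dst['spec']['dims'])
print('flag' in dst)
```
True
[71, 70, 502]
False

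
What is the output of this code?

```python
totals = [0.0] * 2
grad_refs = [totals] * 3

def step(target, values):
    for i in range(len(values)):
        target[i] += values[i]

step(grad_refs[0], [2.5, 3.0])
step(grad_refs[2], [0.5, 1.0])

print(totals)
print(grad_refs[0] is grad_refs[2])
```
[3.0, 4.0]
True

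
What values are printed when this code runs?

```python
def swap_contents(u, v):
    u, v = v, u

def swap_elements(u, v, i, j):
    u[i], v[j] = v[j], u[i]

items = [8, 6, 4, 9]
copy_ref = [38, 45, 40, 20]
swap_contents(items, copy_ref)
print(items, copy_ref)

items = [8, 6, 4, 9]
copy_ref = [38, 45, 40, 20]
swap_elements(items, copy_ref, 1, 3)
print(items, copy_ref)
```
[8, 6, 4, 9] [38, 45, 40, 20]
[8, 20, 4, 9] [38, 45, 40, 6]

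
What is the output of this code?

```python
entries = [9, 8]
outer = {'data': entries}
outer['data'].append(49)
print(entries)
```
[9, 8, 49]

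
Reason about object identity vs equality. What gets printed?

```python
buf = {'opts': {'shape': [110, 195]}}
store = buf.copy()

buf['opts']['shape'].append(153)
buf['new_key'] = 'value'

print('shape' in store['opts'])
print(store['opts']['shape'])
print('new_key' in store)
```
True
[110, 195, 153]
False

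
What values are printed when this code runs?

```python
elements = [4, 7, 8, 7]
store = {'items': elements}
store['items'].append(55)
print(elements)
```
[4, 7, 8, 7, 55]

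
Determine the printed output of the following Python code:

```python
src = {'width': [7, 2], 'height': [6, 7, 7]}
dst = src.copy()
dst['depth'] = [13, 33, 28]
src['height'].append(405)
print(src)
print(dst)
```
{'width': [7, 2], 'height': [6, 7, 7, 405]}
{'width': [7, 2], 'height': [6, 7, 7, 405], 'depth': [13, 33, 28]}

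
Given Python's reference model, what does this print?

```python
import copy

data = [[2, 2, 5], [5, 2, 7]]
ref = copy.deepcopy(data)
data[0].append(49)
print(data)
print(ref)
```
[[2, 2, 5, 49], [5, 2, 7]]
[[2, 2, 5], [5, 2, 7]]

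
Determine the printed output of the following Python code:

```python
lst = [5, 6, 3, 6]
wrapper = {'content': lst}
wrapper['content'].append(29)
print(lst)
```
[5, 6, 3, 6, 29]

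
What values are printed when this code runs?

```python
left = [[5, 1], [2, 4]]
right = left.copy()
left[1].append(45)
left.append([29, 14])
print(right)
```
[[5, 1], [2, 4, 45]]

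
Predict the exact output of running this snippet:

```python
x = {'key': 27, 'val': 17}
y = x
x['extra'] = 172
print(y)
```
{'key': 27, 'val': 17, 'extra': 172}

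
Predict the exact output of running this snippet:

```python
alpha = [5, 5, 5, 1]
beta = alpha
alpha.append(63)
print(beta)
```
[5, 5, 5, 1, 63]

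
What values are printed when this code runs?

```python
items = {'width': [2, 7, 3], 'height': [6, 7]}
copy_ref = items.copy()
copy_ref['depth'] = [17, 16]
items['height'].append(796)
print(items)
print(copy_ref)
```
{'width': [2, 7, 3], 'height': [6, 7, 796]}
{'width': [2, 7, 3], 'height': [6, 7, 796], 'depth': [17, 16]}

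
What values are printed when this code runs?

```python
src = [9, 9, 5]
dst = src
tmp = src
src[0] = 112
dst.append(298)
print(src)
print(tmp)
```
[112, 9, 5, 298]
[112, 9, 5, 298]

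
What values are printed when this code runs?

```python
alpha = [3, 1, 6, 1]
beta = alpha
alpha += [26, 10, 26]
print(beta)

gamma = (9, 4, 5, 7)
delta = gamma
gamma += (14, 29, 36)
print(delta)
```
[3, 1, 6, 1, 26, 10, 26]
(9, 4, 5, 7)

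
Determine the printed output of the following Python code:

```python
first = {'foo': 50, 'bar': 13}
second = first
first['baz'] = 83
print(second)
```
{'foo': 50, 'bar': 13, 'baz': 83}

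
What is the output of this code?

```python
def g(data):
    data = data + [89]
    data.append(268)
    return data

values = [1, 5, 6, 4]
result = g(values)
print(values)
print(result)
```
[1, 5, 6, 4]
[1, 5, 6, 4, 89, 268]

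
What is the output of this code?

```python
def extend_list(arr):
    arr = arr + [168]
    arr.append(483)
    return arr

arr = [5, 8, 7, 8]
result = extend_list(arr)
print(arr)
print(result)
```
[5, 8, 7, 8]
[5, 8, 7, 8, 168, 483]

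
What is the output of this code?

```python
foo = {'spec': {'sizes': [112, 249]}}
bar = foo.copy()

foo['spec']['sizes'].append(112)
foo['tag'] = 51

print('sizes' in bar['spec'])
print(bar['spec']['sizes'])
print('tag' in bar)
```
True
[112, 249, 112]
False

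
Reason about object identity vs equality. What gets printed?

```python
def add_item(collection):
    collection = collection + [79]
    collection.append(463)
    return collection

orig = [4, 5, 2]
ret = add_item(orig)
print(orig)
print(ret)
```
[4, 5, 2]
[4, 5, 2, 79, 463]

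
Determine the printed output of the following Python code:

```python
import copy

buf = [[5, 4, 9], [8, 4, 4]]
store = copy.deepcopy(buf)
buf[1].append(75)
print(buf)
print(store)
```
[[5, 4, 9], [8, 4, 4, 75]]
[[5, 4, 9], [8, 4, 4]]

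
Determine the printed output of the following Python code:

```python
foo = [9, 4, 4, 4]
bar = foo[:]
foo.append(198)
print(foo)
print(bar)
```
[9, 4, 4, 4, 198]
[9, 4, 4, 4]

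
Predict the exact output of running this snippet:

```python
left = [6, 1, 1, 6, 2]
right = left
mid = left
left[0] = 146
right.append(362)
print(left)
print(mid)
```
[146, 1, 1, 6, 2, 362]
[146, 1, 1, 6, 2, 362]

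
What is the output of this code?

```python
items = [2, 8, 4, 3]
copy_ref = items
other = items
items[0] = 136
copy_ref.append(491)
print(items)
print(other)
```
[136, 8, 4, 3, 491]
[136, 8, 4, 3, 491]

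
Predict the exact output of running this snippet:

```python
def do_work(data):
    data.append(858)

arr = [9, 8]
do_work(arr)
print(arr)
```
[9, 8, 858]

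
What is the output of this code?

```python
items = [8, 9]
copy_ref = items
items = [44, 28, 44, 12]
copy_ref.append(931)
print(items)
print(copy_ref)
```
[44, 28, 44, 12]
[8, 9, 931]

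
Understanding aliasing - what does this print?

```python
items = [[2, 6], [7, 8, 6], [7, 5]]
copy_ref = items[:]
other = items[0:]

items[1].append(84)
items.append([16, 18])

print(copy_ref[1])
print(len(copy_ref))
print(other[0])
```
[7, 8, 6, 84]
3
[2, 6]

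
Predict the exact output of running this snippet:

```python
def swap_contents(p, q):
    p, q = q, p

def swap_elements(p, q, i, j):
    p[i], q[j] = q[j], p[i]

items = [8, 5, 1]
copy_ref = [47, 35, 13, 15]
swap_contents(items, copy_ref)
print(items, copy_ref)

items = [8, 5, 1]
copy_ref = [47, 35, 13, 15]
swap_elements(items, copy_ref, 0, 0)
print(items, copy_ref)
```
[8, 5, 1] [47, 35, 13, 15]
[47, 5, 1] [8, 35, 13, 15]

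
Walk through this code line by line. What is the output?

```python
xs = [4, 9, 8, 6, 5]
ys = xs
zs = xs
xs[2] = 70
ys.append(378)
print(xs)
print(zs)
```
[4, 9, 70, 6, 5, 378]
[4, 9, 70, 6, 5, 378]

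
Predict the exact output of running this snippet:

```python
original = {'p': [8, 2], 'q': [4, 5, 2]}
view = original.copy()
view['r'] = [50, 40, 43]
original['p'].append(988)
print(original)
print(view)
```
{'p': [8, 2, 988], 'q': [4, 5, 2]}
{'p': [8, 2, 988], 'q': [4, 5, 2], 'r': [50, 40, 43]}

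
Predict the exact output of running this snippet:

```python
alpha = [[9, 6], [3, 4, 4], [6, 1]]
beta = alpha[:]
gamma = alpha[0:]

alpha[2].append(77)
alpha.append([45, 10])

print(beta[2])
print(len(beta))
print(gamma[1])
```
[6, 1, 77]
3
[3, 4, 4]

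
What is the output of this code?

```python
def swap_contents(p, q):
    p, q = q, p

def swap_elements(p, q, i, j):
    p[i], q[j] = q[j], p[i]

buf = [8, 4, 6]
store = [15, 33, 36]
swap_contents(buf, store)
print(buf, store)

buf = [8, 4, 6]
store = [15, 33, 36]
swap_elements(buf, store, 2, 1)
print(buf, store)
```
[8, 4, 6] [15, 33, 36]
[8, 4, 33] [15, 6, 36]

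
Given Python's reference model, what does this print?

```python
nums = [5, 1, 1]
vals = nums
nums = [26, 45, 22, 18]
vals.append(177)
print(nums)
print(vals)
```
[26, 45, 22, 18]
[5, 1, 1, 177]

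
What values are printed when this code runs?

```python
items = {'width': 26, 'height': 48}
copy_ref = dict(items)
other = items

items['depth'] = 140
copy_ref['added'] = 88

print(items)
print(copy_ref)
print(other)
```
{'width': 26, 'height': 48, 'depth': 140}
{'width': 26, 'height': 48, 'added': 88}
{'width': 26, 'height': 48, 'depth': 140}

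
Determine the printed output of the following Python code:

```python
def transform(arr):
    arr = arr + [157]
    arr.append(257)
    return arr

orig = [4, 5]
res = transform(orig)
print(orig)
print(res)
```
[4, 5]
[4, 5, 157, 257]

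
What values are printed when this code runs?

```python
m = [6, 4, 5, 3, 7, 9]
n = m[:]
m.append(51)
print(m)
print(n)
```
[6, 4, 5, 3, 7, 9, 51]
[6, 4, 5, 3, 7, 9]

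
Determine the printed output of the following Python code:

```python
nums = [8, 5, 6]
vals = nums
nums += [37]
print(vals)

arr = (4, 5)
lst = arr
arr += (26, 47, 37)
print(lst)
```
[8, 5, 6, 37]
(4, 5)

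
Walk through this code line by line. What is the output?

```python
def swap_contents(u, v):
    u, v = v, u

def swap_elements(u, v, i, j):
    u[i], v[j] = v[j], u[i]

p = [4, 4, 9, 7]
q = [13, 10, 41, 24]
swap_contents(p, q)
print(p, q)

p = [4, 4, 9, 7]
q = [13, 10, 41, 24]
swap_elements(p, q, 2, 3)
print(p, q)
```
[4, 4, 9, 7] [13, 10, 41, 24]
[4, 4, 24, 7] [13, 10, 41, 9]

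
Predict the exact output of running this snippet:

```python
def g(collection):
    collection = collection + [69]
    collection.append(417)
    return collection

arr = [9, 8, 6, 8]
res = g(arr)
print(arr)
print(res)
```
[9, 8, 6, 8]
[9, 8, 6, 8, 69, 417]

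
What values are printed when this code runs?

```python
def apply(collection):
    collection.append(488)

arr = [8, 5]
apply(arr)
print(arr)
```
[8, 5, 488]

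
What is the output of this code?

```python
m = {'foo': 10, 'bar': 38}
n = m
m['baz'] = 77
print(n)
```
{'foo': 10, 'bar': 38, 'baz': 77}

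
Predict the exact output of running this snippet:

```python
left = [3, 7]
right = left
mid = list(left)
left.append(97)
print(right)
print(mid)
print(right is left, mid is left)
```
[3, 7, 97]
[3, 7]
True False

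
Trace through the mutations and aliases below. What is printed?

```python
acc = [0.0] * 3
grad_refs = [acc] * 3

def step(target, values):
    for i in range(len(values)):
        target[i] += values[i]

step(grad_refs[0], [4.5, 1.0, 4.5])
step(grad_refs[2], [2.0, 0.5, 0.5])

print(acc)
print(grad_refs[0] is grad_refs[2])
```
[6.5, 1.5, 5.0]
True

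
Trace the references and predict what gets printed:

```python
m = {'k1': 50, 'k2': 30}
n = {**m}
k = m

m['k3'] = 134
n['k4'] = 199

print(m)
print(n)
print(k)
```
{'k1': 50, 'k2': 30, 'k3': 134}
{'k1': 50, 'k2': 30, 'k4': 199}
{'k1': 50, 'k2': 30, 'k3': 134}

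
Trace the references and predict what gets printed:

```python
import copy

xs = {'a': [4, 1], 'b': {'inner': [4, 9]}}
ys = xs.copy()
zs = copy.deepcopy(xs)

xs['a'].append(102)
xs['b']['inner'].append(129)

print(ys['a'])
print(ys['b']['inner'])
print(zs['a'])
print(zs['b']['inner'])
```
[4, 1, 102]
[4, 9, 129]
[4, 1]
[4, 9]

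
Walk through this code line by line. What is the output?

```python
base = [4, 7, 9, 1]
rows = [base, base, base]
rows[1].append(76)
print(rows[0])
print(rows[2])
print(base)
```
[4, 7, 9, 1, 76]
[4, 7, 9, 1, 76]
[4, 7, 9, 1, 76]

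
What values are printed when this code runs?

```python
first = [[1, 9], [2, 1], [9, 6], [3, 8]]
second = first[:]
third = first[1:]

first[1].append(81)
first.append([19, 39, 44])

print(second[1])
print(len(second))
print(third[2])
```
[2, 1, 81]
4
[3, 8]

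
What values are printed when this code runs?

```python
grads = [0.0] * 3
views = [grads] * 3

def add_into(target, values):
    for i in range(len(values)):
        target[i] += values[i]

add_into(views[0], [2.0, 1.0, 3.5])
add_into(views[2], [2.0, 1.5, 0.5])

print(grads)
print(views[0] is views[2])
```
[4.0, 2.5, 4.0]
True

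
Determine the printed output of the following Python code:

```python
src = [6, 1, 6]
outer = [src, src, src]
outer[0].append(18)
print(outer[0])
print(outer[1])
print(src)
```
[6, 1, 6, 18]
[6, 1, 6, 18]
[6, 1, 6, 18]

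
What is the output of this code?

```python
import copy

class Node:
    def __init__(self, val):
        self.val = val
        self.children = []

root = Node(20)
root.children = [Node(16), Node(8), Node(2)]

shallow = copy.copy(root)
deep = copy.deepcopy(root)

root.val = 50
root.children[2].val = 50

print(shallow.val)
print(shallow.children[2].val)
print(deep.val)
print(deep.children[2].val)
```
20
50
20
2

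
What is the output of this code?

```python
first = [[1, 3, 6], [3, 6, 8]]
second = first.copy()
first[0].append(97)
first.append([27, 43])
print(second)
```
[[1, 3, 6, 97], [3, 6, 8]]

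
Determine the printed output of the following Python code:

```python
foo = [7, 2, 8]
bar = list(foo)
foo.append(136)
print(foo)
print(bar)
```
[7, 2, 8, 136]
[7, 2, 8]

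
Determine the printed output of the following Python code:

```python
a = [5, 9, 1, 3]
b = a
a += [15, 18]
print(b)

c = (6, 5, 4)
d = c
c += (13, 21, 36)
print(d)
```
[5, 9, 1, 3, 15, 18]
(6, 5, 4)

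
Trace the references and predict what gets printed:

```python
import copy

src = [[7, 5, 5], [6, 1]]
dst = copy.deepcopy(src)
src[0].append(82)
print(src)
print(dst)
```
[[7, 5, 5, 82], [6, 1]]
[[7, 5, 5], [6, 1]]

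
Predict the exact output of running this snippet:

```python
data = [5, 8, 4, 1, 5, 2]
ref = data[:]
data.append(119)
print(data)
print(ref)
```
[5, 8, 4, 1, 5, 2, 119]
[5, 8, 4, 1, 5, 2]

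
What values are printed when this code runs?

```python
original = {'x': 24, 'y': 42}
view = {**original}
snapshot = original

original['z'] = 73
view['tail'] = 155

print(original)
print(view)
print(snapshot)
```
{'x': 24, 'y': 42, 'z': 73}
{'x': 24, 'y': 42, 'tail': 155}
{'x': 24, 'y': 42, 'z': 73}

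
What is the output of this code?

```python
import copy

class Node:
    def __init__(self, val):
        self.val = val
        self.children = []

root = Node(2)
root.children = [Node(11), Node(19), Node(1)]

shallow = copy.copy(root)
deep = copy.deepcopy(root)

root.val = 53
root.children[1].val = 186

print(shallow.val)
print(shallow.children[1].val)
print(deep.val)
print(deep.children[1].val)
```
2
186
2
19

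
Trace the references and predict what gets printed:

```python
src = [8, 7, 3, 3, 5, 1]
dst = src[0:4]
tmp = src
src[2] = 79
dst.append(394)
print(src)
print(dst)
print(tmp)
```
[8, 7, 79, 3, 5, 1]
[8, 7, 3, 3, 394]
[8, 7, 79, 3, 5, 1]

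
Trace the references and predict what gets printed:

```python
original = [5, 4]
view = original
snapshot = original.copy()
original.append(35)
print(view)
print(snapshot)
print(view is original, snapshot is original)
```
[5, 4, 35]
[5, 4]
True False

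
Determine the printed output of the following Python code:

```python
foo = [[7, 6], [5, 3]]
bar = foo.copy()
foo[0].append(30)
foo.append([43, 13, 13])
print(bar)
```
[[7, 6, 30], [5, 3]]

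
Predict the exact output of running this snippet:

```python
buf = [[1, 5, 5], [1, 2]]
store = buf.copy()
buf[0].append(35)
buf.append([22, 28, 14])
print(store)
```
[[1, 5, 5, 35], [1, 2]]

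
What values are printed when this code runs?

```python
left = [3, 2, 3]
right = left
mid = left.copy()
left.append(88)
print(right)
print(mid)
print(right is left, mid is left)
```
[3, 2, 3, 88]
[3, 2, 3]
True False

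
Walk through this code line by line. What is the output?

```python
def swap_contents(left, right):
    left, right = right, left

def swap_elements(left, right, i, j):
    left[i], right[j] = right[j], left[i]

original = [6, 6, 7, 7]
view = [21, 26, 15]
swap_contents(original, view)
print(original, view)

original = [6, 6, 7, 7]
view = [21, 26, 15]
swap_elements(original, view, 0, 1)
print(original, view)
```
[6, 6, 7, 7] [21, 26, 15]
[26, 6, 7, 7] [21, 6, 15]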